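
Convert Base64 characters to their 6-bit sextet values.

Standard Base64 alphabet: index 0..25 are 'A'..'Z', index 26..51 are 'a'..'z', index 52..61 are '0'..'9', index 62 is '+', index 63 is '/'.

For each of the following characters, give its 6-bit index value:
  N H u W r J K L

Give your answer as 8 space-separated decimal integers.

Answer: 13 7 46 22 43 9 10 11

Derivation:
'N': A..Z range, ord('N') − ord('A') = 13
'H': A..Z range, ord('H') − ord('A') = 7
'u': a..z range, 26 + ord('u') − ord('a') = 46
'W': A..Z range, ord('W') − ord('A') = 22
'r': a..z range, 26 + ord('r') − ord('a') = 43
'J': A..Z range, ord('J') − ord('A') = 9
'K': A..Z range, ord('K') − ord('A') = 10
'L': A..Z range, ord('L') − ord('A') = 11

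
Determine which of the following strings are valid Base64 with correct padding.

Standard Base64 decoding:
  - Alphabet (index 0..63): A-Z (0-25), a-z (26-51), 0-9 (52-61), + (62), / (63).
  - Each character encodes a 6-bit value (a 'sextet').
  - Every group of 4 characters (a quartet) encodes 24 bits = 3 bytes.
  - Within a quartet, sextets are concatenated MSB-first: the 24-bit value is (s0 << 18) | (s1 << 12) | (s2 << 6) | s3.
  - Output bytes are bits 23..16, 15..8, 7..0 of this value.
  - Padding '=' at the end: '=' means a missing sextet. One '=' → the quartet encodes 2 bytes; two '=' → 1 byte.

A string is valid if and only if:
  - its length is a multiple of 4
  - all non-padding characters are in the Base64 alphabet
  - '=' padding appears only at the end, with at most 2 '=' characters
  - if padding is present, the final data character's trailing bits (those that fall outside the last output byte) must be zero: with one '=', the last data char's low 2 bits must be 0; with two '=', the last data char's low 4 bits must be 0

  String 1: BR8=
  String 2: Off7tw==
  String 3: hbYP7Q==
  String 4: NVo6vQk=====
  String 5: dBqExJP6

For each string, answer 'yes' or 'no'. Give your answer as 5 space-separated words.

String 1: 'BR8=' → valid
String 2: 'Off7tw==' → valid
String 3: 'hbYP7Q==' → valid
String 4: 'NVo6vQk=====' → invalid (5 pad chars (max 2))
String 5: 'dBqExJP6' → valid

Answer: yes yes yes no yes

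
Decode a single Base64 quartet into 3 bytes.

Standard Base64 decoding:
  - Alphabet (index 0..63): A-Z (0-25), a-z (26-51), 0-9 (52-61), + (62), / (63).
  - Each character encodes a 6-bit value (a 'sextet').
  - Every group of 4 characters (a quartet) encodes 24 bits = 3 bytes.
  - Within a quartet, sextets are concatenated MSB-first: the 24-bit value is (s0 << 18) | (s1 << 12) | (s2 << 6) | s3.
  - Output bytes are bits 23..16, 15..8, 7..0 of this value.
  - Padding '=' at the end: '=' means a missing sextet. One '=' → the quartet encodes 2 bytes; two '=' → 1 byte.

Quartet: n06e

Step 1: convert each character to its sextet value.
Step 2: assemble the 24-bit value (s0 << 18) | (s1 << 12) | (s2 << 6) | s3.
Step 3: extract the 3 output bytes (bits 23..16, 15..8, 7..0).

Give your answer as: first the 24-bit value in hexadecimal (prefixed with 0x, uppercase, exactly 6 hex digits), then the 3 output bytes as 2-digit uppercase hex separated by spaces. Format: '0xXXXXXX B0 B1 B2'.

Answer: 0x9F4E9E 9F 4E 9E

Derivation:
Sextets: n=39, 0=52, 6=58, e=30
24-bit: (39<<18) | (52<<12) | (58<<6) | 30
      = 0x9C0000 | 0x034000 | 0x000E80 | 0x00001E
      = 0x9F4E9E
Bytes: (v>>16)&0xFF=9F, (v>>8)&0xFF=4E, v&0xFF=9E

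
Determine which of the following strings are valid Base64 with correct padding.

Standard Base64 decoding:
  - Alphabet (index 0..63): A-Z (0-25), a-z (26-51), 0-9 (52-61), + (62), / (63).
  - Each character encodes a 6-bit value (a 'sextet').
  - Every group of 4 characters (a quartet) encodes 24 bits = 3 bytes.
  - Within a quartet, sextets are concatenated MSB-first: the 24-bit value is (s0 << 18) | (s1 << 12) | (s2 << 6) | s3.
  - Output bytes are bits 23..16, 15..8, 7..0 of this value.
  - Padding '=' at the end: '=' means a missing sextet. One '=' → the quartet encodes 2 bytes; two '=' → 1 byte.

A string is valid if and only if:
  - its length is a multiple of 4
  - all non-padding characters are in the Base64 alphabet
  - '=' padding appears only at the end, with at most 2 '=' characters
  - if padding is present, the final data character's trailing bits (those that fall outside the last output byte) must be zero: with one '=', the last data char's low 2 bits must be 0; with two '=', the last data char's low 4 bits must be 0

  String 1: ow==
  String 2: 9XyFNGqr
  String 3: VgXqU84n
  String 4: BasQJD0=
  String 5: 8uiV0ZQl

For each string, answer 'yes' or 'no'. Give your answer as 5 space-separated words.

String 1: 'ow==' → valid
String 2: '9XyFNGqr' → valid
String 3: 'VgXqU84n' → valid
String 4: 'BasQJD0=' → valid
String 5: '8uiV0ZQl' → valid

Answer: yes yes yes yes yes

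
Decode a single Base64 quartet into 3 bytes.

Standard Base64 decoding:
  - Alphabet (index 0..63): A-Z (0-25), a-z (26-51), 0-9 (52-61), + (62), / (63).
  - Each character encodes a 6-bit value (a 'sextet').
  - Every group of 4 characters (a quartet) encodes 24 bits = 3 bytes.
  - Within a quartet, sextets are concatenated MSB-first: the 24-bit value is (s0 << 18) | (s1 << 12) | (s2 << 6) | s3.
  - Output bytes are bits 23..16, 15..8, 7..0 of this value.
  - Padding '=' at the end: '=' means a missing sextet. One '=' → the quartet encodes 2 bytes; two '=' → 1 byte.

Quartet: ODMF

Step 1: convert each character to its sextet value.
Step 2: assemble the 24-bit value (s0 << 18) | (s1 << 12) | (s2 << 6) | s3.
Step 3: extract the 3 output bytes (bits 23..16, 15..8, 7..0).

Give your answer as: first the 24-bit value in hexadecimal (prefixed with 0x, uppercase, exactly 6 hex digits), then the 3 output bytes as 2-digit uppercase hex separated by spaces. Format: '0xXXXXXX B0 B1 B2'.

Sextets: O=14, D=3, M=12, F=5
24-bit: (14<<18) | (3<<12) | (12<<6) | 5
      = 0x380000 | 0x003000 | 0x000300 | 0x000005
      = 0x383305
Bytes: (v>>16)&0xFF=38, (v>>8)&0xFF=33, v&0xFF=05

Answer: 0x383305 38 33 05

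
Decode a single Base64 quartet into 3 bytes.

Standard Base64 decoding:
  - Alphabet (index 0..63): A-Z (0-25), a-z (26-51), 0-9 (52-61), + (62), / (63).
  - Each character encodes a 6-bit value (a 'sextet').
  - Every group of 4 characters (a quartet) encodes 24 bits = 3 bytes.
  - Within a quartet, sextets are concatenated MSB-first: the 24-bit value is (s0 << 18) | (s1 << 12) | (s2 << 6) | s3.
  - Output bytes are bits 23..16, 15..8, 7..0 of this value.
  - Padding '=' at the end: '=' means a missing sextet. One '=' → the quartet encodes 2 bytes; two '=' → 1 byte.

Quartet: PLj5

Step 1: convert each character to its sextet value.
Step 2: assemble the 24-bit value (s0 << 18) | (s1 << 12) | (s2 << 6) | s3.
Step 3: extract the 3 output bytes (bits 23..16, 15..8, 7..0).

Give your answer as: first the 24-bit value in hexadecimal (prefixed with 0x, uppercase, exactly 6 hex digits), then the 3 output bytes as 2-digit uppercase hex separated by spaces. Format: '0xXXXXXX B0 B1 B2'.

Answer: 0x3CB8F9 3C B8 F9

Derivation:
Sextets: P=15, L=11, j=35, 5=57
24-bit: (15<<18) | (11<<12) | (35<<6) | 57
      = 0x3C0000 | 0x00B000 | 0x0008C0 | 0x000039
      = 0x3CB8F9
Bytes: (v>>16)&0xFF=3C, (v>>8)&0xFF=B8, v&0xFF=F9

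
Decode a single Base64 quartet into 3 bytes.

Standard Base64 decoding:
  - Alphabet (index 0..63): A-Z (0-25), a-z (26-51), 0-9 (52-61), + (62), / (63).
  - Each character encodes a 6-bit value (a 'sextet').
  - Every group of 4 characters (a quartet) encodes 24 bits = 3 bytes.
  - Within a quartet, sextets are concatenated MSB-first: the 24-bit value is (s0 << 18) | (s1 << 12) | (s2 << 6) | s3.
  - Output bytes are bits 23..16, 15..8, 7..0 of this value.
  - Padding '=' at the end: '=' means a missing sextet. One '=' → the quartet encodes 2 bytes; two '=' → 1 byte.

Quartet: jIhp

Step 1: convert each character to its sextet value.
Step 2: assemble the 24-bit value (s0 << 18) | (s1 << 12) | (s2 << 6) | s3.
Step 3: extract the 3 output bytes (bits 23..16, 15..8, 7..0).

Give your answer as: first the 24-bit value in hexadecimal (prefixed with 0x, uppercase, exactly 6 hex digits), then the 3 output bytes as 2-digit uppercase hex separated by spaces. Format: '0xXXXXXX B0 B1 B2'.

Sextets: j=35, I=8, h=33, p=41
24-bit: (35<<18) | (8<<12) | (33<<6) | 41
      = 0x8C0000 | 0x008000 | 0x000840 | 0x000029
      = 0x8C8869
Bytes: (v>>16)&0xFF=8C, (v>>8)&0xFF=88, v&0xFF=69

Answer: 0x8C8869 8C 88 69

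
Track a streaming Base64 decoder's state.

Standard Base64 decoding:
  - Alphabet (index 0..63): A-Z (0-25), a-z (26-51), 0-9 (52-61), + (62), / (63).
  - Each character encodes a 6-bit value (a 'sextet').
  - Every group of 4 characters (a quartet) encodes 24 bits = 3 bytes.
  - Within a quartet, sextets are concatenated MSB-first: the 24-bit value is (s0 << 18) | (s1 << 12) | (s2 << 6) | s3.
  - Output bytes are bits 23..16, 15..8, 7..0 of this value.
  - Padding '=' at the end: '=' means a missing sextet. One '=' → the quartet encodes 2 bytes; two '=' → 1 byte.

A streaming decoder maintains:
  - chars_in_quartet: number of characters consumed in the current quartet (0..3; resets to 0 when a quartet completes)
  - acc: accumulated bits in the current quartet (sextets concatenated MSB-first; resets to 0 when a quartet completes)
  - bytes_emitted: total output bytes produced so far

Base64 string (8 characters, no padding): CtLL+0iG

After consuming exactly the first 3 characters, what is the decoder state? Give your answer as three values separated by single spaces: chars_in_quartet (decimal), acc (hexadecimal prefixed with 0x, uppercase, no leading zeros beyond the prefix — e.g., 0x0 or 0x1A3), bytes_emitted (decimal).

After char 0 ('C'=2): chars_in_quartet=1 acc=0x2 bytes_emitted=0
After char 1 ('t'=45): chars_in_quartet=2 acc=0xAD bytes_emitted=0
After char 2 ('L'=11): chars_in_quartet=3 acc=0x2B4B bytes_emitted=0

Answer: 3 0x2B4B 0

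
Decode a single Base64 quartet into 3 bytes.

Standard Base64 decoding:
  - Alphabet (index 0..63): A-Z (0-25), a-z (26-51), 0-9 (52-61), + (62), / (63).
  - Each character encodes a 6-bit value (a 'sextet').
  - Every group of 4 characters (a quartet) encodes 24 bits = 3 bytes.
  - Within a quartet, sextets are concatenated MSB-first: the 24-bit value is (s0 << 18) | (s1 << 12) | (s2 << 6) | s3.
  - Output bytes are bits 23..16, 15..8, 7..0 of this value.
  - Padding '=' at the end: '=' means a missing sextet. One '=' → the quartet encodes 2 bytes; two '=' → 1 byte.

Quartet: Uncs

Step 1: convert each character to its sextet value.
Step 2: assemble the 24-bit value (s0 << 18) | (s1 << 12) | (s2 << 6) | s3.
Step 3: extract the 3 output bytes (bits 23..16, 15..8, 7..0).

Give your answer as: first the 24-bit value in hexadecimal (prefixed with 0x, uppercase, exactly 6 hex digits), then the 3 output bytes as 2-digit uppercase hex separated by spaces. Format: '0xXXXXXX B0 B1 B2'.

Sextets: U=20, n=39, c=28, s=44
24-bit: (20<<18) | (39<<12) | (28<<6) | 44
      = 0x500000 | 0x027000 | 0x000700 | 0x00002C
      = 0x52772C
Bytes: (v>>16)&0xFF=52, (v>>8)&0xFF=77, v&0xFF=2C

Answer: 0x52772C 52 77 2C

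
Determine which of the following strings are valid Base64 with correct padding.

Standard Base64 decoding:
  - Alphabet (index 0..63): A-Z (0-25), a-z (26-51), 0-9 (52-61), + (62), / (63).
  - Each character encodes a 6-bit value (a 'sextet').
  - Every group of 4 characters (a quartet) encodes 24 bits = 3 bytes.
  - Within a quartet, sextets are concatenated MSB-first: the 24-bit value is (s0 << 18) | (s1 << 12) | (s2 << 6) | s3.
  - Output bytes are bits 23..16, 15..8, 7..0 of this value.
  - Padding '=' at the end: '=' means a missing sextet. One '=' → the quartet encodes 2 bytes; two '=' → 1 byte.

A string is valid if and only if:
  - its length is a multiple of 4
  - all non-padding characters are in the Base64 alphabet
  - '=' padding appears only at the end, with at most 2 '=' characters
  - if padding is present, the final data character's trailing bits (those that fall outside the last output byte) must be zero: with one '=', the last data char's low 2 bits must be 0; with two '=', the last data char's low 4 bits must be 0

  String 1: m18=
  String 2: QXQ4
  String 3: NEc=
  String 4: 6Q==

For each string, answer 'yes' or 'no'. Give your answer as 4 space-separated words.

String 1: 'm18=' → valid
String 2: 'QXQ4' → valid
String 3: 'NEc=' → valid
String 4: '6Q==' → valid

Answer: yes yes yes yes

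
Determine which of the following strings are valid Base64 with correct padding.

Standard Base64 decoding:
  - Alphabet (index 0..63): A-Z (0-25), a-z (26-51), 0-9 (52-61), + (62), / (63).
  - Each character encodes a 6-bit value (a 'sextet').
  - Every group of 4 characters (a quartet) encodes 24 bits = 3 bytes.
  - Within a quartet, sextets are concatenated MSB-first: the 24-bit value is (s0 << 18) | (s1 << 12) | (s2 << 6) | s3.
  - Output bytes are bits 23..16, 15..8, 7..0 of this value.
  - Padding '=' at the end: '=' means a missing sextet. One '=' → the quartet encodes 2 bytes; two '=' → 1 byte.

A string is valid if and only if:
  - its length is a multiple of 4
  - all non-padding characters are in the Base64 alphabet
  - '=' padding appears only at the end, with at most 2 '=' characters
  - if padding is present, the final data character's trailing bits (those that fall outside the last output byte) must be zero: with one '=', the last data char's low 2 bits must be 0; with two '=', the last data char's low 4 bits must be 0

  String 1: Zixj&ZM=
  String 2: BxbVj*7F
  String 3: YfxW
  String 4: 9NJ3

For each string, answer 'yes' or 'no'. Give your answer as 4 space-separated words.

String 1: 'Zixj&ZM=' → invalid (bad char(s): ['&'])
String 2: 'BxbVj*7F' → invalid (bad char(s): ['*'])
String 3: 'YfxW' → valid
String 4: '9NJ3' → valid

Answer: no no yes yes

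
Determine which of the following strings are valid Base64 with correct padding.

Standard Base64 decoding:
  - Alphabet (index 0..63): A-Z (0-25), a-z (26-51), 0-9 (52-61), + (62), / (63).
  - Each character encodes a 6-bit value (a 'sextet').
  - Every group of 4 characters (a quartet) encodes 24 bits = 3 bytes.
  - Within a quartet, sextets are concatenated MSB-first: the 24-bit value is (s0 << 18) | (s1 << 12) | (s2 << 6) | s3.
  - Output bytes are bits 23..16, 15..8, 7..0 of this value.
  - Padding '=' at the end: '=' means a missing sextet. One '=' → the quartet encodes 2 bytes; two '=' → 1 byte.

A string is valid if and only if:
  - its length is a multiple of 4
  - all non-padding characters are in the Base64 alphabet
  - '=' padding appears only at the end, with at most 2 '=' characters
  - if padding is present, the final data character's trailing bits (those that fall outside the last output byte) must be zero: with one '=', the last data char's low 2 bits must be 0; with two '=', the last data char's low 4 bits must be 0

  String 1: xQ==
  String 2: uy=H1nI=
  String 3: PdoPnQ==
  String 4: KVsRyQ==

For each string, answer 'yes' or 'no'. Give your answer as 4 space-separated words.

Answer: yes no yes yes

Derivation:
String 1: 'xQ==' → valid
String 2: 'uy=H1nI=' → invalid (bad char(s): ['=']; '=' in middle)
String 3: 'PdoPnQ==' → valid
String 4: 'KVsRyQ==' → valid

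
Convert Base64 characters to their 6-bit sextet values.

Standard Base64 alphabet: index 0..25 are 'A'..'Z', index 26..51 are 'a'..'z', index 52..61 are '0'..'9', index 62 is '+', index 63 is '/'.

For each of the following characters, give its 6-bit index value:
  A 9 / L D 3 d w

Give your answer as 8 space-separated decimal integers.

Answer: 0 61 63 11 3 55 29 48

Derivation:
'A': A..Z range, ord('A') − ord('A') = 0
'9': 0..9 range, 52 + ord('9') − ord('0') = 61
'/': index 63
'L': A..Z range, ord('L') − ord('A') = 11
'D': A..Z range, ord('D') − ord('A') = 3
'3': 0..9 range, 52 + ord('3') − ord('0') = 55
'd': a..z range, 26 + ord('d') − ord('a') = 29
'w': a..z range, 26 + ord('w') − ord('a') = 48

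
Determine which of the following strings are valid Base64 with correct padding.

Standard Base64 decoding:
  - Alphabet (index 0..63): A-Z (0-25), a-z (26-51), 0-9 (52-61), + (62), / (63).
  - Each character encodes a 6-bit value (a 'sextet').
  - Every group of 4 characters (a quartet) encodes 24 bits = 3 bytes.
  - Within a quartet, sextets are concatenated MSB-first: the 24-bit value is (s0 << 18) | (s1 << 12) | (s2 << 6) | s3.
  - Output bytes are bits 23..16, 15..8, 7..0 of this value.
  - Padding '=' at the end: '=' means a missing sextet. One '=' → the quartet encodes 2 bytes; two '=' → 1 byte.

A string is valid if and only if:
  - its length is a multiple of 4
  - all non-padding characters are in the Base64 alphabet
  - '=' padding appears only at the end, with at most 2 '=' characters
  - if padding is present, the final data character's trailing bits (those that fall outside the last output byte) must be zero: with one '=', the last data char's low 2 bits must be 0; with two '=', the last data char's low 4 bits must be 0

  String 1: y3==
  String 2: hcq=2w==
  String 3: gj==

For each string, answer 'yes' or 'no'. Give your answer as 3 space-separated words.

String 1: 'y3==' → invalid (bad trailing bits)
String 2: 'hcq=2w==' → invalid (bad char(s): ['=']; '=' in middle)
String 3: 'gj==' → invalid (bad trailing bits)

Answer: no no no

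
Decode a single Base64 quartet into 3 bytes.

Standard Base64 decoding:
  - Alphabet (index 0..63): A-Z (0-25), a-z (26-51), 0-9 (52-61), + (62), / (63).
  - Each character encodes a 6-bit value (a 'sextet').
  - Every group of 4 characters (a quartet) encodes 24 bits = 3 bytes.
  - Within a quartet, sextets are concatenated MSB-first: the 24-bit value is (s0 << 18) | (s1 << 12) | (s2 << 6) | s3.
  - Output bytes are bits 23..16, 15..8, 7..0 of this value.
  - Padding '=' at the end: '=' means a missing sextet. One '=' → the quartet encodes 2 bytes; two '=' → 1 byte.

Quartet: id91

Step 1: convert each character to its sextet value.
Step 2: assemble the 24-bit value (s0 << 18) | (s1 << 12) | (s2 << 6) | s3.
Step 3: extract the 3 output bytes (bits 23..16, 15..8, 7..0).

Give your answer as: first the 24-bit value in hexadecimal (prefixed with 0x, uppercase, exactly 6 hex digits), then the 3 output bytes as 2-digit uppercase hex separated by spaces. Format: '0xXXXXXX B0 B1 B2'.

Answer: 0x89DF75 89 DF 75

Derivation:
Sextets: i=34, d=29, 9=61, 1=53
24-bit: (34<<18) | (29<<12) | (61<<6) | 53
      = 0x880000 | 0x01D000 | 0x000F40 | 0x000035
      = 0x89DF75
Bytes: (v>>16)&0xFF=89, (v>>8)&0xFF=DF, v&0xFF=75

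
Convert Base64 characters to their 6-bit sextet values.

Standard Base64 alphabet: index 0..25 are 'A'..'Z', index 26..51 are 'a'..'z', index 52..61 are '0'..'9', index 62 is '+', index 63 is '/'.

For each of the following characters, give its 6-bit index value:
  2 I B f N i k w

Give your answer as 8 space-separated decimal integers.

Answer: 54 8 1 31 13 34 36 48

Derivation:
'2': 0..9 range, 52 + ord('2') − ord('0') = 54
'I': A..Z range, ord('I') − ord('A') = 8
'B': A..Z range, ord('B') − ord('A') = 1
'f': a..z range, 26 + ord('f') − ord('a') = 31
'N': A..Z range, ord('N') − ord('A') = 13
'i': a..z range, 26 + ord('i') − ord('a') = 34
'k': a..z range, 26 + ord('k') − ord('a') = 36
'w': a..z range, 26 + ord('w') − ord('a') = 48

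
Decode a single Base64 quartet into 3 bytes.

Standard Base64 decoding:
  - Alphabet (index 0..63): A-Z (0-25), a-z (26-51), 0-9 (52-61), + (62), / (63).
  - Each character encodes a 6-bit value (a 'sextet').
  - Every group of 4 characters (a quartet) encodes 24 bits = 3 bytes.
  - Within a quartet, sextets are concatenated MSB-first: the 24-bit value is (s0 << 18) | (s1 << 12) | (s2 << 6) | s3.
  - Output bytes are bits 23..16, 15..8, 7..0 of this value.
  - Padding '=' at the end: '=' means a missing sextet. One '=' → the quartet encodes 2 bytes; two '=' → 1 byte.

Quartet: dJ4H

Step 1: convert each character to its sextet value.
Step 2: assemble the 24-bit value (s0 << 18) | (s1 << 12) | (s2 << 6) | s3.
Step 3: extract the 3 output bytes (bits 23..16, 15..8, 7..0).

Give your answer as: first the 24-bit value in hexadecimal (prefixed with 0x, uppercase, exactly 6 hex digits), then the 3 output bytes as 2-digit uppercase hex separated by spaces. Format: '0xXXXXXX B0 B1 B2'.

Sextets: d=29, J=9, 4=56, H=7
24-bit: (29<<18) | (9<<12) | (56<<6) | 7
      = 0x740000 | 0x009000 | 0x000E00 | 0x000007
      = 0x749E07
Bytes: (v>>16)&0xFF=74, (v>>8)&0xFF=9E, v&0xFF=07

Answer: 0x749E07 74 9E 07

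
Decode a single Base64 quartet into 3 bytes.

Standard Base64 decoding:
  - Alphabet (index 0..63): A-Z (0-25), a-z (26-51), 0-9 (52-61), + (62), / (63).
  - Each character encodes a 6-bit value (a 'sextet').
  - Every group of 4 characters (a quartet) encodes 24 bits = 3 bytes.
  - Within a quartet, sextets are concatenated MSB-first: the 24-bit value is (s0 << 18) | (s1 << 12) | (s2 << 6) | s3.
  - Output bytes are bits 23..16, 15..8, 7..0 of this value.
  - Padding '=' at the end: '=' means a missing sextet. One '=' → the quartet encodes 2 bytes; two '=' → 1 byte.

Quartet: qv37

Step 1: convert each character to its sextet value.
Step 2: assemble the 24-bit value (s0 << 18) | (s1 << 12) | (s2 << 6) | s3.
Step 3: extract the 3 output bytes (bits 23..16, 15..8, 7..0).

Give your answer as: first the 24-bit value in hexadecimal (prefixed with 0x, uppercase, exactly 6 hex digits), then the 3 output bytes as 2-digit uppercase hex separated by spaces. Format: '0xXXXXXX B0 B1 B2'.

Answer: 0xAAFDFB AA FD FB

Derivation:
Sextets: q=42, v=47, 3=55, 7=59
24-bit: (42<<18) | (47<<12) | (55<<6) | 59
      = 0xA80000 | 0x02F000 | 0x000DC0 | 0x00003B
      = 0xAAFDFB
Bytes: (v>>16)&0xFF=AA, (v>>8)&0xFF=FD, v&0xFF=FB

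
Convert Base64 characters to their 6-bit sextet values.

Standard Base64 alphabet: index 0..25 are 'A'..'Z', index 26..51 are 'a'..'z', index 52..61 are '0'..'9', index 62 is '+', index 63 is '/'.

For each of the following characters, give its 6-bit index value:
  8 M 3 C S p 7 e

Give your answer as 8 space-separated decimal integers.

Answer: 60 12 55 2 18 41 59 30

Derivation:
'8': 0..9 range, 52 + ord('8') − ord('0') = 60
'M': A..Z range, ord('M') − ord('A') = 12
'3': 0..9 range, 52 + ord('3') − ord('0') = 55
'C': A..Z range, ord('C') − ord('A') = 2
'S': A..Z range, ord('S') − ord('A') = 18
'p': a..z range, 26 + ord('p') − ord('a') = 41
'7': 0..9 range, 52 + ord('7') − ord('0') = 59
'e': a..z range, 26 + ord('e') − ord('a') = 30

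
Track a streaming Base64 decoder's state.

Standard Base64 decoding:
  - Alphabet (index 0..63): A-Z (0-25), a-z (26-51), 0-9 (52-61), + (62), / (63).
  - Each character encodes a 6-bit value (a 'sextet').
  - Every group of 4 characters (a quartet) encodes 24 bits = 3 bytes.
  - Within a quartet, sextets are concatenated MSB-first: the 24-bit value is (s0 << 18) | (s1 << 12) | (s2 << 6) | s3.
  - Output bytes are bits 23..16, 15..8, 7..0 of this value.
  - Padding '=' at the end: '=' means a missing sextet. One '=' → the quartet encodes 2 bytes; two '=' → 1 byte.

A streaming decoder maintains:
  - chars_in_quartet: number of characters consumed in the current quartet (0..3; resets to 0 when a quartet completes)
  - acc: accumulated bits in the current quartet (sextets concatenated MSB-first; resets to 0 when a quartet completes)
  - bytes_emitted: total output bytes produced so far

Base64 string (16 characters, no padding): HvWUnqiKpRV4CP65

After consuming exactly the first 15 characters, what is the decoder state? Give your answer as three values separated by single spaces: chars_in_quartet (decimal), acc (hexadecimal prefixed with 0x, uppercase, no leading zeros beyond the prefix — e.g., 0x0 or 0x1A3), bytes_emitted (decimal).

After char 0 ('H'=7): chars_in_quartet=1 acc=0x7 bytes_emitted=0
After char 1 ('v'=47): chars_in_quartet=2 acc=0x1EF bytes_emitted=0
After char 2 ('W'=22): chars_in_quartet=3 acc=0x7BD6 bytes_emitted=0
After char 3 ('U'=20): chars_in_quartet=4 acc=0x1EF594 -> emit 1E F5 94, reset; bytes_emitted=3
After char 4 ('n'=39): chars_in_quartet=1 acc=0x27 bytes_emitted=3
After char 5 ('q'=42): chars_in_quartet=2 acc=0x9EA bytes_emitted=3
After char 6 ('i'=34): chars_in_quartet=3 acc=0x27AA2 bytes_emitted=3
After char 7 ('K'=10): chars_in_quartet=4 acc=0x9EA88A -> emit 9E A8 8A, reset; bytes_emitted=6
After char 8 ('p'=41): chars_in_quartet=1 acc=0x29 bytes_emitted=6
After char 9 ('R'=17): chars_in_quartet=2 acc=0xA51 bytes_emitted=6
After char 10 ('V'=21): chars_in_quartet=3 acc=0x29455 bytes_emitted=6
After char 11 ('4'=56): chars_in_quartet=4 acc=0xA51578 -> emit A5 15 78, reset; bytes_emitted=9
After char 12 ('C'=2): chars_in_quartet=1 acc=0x2 bytes_emitted=9
After char 13 ('P'=15): chars_in_quartet=2 acc=0x8F bytes_emitted=9
After char 14 ('6'=58): chars_in_quartet=3 acc=0x23FA bytes_emitted=9

Answer: 3 0x23FA 9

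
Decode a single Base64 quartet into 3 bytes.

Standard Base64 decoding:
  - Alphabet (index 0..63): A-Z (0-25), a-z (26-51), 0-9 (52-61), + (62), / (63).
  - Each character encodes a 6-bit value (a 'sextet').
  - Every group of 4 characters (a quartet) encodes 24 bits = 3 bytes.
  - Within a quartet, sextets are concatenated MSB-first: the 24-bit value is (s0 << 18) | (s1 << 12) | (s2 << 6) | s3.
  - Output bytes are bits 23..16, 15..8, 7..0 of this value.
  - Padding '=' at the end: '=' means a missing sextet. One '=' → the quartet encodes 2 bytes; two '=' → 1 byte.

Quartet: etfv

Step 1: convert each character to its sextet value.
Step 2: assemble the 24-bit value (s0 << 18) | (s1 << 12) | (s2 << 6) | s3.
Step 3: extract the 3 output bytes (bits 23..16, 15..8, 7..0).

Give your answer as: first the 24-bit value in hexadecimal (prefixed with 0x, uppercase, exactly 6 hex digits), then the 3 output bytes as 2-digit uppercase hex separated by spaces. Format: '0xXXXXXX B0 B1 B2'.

Answer: 0x7AD7EF 7A D7 EF

Derivation:
Sextets: e=30, t=45, f=31, v=47
24-bit: (30<<18) | (45<<12) | (31<<6) | 47
      = 0x780000 | 0x02D000 | 0x0007C0 | 0x00002F
      = 0x7AD7EF
Bytes: (v>>16)&0xFF=7A, (v>>8)&0xFF=D7, v&0xFF=EF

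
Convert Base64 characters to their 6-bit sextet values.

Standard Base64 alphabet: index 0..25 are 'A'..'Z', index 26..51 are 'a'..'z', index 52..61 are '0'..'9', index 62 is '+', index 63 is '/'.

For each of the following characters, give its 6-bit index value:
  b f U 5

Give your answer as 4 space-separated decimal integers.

Answer: 27 31 20 57

Derivation:
'b': a..z range, 26 + ord('b') − ord('a') = 27
'f': a..z range, 26 + ord('f') − ord('a') = 31
'U': A..Z range, ord('U') − ord('A') = 20
'5': 0..9 range, 52 + ord('5') − ord('0') = 57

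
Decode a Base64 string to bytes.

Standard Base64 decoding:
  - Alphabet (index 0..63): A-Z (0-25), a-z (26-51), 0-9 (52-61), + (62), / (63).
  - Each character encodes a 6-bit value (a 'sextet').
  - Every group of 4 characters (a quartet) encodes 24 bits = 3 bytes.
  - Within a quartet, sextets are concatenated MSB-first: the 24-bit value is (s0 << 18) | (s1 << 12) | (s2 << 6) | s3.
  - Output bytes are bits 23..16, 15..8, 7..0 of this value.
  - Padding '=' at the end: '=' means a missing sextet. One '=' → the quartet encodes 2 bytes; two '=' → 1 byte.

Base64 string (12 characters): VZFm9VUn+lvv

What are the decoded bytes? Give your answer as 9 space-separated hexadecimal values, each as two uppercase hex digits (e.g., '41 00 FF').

After char 0 ('V'=21): chars_in_quartet=1 acc=0x15 bytes_emitted=0
After char 1 ('Z'=25): chars_in_quartet=2 acc=0x559 bytes_emitted=0
After char 2 ('F'=5): chars_in_quartet=3 acc=0x15645 bytes_emitted=0
After char 3 ('m'=38): chars_in_quartet=4 acc=0x559166 -> emit 55 91 66, reset; bytes_emitted=3
After char 4 ('9'=61): chars_in_quartet=1 acc=0x3D bytes_emitted=3
After char 5 ('V'=21): chars_in_quartet=2 acc=0xF55 bytes_emitted=3
After char 6 ('U'=20): chars_in_quartet=3 acc=0x3D554 bytes_emitted=3
After char 7 ('n'=39): chars_in_quartet=4 acc=0xF55527 -> emit F5 55 27, reset; bytes_emitted=6
After char 8 ('+'=62): chars_in_quartet=1 acc=0x3E bytes_emitted=6
After char 9 ('l'=37): chars_in_quartet=2 acc=0xFA5 bytes_emitted=6
After char 10 ('v'=47): chars_in_quartet=3 acc=0x3E96F bytes_emitted=6
After char 11 ('v'=47): chars_in_quartet=4 acc=0xFA5BEF -> emit FA 5B EF, reset; bytes_emitted=9

Answer: 55 91 66 F5 55 27 FA 5B EF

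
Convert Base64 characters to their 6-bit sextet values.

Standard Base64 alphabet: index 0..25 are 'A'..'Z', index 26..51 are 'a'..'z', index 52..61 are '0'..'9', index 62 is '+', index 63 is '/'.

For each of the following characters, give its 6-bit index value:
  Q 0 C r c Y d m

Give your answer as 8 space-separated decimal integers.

'Q': A..Z range, ord('Q') − ord('A') = 16
'0': 0..9 range, 52 + ord('0') − ord('0') = 52
'C': A..Z range, ord('C') − ord('A') = 2
'r': a..z range, 26 + ord('r') − ord('a') = 43
'c': a..z range, 26 + ord('c') − ord('a') = 28
'Y': A..Z range, ord('Y') − ord('A') = 24
'd': a..z range, 26 + ord('d') − ord('a') = 29
'm': a..z range, 26 + ord('m') − ord('a') = 38

Answer: 16 52 2 43 28 24 29 38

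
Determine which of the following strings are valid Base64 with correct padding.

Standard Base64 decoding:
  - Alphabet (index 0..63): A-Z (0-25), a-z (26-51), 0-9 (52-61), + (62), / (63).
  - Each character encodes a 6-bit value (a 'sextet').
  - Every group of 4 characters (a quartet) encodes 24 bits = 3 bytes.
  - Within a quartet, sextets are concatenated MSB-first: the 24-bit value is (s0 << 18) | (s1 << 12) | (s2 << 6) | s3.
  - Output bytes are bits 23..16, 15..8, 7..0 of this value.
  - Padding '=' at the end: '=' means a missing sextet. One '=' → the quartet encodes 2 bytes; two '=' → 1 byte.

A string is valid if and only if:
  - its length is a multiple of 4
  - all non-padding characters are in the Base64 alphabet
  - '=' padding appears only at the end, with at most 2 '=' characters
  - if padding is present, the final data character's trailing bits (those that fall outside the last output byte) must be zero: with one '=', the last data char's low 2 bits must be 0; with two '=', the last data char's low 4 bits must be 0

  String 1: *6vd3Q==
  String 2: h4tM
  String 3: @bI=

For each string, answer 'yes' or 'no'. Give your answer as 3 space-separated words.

String 1: '*6vd3Q==' → invalid (bad char(s): ['*'])
String 2: 'h4tM' → valid
String 3: '@bI=' → invalid (bad char(s): ['@'])

Answer: no yes no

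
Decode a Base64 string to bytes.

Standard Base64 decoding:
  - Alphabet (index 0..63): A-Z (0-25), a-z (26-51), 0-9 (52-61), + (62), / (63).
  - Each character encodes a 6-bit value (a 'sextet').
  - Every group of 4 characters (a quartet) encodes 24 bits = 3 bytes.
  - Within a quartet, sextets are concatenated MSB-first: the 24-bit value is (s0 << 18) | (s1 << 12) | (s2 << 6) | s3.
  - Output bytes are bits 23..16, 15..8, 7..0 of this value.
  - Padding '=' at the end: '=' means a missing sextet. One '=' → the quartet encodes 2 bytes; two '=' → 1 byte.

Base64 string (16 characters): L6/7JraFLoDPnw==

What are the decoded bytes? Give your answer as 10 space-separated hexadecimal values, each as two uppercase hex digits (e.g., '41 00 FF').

After char 0 ('L'=11): chars_in_quartet=1 acc=0xB bytes_emitted=0
After char 1 ('6'=58): chars_in_quartet=2 acc=0x2FA bytes_emitted=0
After char 2 ('/'=63): chars_in_quartet=3 acc=0xBEBF bytes_emitted=0
After char 3 ('7'=59): chars_in_quartet=4 acc=0x2FAFFB -> emit 2F AF FB, reset; bytes_emitted=3
After char 4 ('J'=9): chars_in_quartet=1 acc=0x9 bytes_emitted=3
After char 5 ('r'=43): chars_in_quartet=2 acc=0x26B bytes_emitted=3
After char 6 ('a'=26): chars_in_quartet=3 acc=0x9ADA bytes_emitted=3
After char 7 ('F'=5): chars_in_quartet=4 acc=0x26B685 -> emit 26 B6 85, reset; bytes_emitted=6
After char 8 ('L'=11): chars_in_quartet=1 acc=0xB bytes_emitted=6
After char 9 ('o'=40): chars_in_quartet=2 acc=0x2E8 bytes_emitted=6
After char 10 ('D'=3): chars_in_quartet=3 acc=0xBA03 bytes_emitted=6
After char 11 ('P'=15): chars_in_quartet=4 acc=0x2E80CF -> emit 2E 80 CF, reset; bytes_emitted=9
After char 12 ('n'=39): chars_in_quartet=1 acc=0x27 bytes_emitted=9
After char 13 ('w'=48): chars_in_quartet=2 acc=0x9F0 bytes_emitted=9
Padding '==': partial quartet acc=0x9F0 -> emit 9F; bytes_emitted=10

Answer: 2F AF FB 26 B6 85 2E 80 CF 9F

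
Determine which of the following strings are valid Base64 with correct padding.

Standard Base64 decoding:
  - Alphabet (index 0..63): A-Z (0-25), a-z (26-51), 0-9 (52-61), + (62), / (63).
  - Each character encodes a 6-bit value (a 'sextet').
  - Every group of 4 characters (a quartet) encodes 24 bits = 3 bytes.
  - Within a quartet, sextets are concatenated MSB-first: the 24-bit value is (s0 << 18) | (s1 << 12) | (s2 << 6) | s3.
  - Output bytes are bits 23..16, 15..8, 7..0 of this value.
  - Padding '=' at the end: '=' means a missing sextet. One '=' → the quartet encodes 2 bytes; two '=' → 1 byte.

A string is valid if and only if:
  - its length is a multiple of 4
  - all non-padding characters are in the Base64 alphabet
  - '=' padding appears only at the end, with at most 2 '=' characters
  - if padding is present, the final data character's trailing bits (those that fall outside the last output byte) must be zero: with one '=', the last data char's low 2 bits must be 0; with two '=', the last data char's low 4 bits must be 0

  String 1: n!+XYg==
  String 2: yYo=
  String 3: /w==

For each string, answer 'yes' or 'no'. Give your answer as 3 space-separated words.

Answer: no yes yes

Derivation:
String 1: 'n!+XYg==' → invalid (bad char(s): ['!'])
String 2: 'yYo=' → valid
String 3: '/w==' → valid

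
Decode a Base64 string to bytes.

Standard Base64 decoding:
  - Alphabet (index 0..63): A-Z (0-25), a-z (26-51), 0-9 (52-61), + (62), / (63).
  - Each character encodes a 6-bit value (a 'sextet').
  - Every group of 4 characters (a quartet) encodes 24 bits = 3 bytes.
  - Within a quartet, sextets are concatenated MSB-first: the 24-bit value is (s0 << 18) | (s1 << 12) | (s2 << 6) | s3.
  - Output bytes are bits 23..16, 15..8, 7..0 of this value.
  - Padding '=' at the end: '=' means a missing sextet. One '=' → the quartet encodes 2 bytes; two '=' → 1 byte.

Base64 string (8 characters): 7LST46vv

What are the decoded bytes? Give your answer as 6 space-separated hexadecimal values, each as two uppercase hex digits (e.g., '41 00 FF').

After char 0 ('7'=59): chars_in_quartet=1 acc=0x3B bytes_emitted=0
After char 1 ('L'=11): chars_in_quartet=2 acc=0xECB bytes_emitted=0
After char 2 ('S'=18): chars_in_quartet=3 acc=0x3B2D2 bytes_emitted=0
After char 3 ('T'=19): chars_in_quartet=4 acc=0xECB493 -> emit EC B4 93, reset; bytes_emitted=3
After char 4 ('4'=56): chars_in_quartet=1 acc=0x38 bytes_emitted=3
After char 5 ('6'=58): chars_in_quartet=2 acc=0xE3A bytes_emitted=3
After char 6 ('v'=47): chars_in_quartet=3 acc=0x38EAF bytes_emitted=3
After char 7 ('v'=47): chars_in_quartet=4 acc=0xE3ABEF -> emit E3 AB EF, reset; bytes_emitted=6

Answer: EC B4 93 E3 AB EF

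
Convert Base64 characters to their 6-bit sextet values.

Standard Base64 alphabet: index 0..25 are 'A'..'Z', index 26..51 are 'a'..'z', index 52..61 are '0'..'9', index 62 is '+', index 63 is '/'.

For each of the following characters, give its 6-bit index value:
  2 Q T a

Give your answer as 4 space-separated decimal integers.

Answer: 54 16 19 26

Derivation:
'2': 0..9 range, 52 + ord('2') − ord('0') = 54
'Q': A..Z range, ord('Q') − ord('A') = 16
'T': A..Z range, ord('T') − ord('A') = 19
'a': a..z range, 26 + ord('a') − ord('a') = 26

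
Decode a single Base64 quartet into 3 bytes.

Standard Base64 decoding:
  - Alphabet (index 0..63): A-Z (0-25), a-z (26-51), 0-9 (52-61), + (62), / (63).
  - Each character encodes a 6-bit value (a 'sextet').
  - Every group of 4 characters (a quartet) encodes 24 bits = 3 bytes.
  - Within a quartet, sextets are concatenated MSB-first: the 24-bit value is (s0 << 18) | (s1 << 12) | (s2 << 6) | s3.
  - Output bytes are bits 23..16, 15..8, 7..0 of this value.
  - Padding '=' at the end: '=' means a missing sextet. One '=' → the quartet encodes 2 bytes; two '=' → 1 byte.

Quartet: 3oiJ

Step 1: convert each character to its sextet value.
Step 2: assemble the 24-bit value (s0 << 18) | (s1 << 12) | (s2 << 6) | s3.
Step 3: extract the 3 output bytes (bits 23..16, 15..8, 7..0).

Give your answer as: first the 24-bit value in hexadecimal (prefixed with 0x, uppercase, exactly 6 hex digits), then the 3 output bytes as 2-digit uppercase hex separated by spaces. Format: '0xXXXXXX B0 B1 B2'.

Answer: 0xDE8889 DE 88 89

Derivation:
Sextets: 3=55, o=40, i=34, J=9
24-bit: (55<<18) | (40<<12) | (34<<6) | 9
      = 0xDC0000 | 0x028000 | 0x000880 | 0x000009
      = 0xDE8889
Bytes: (v>>16)&0xFF=DE, (v>>8)&0xFF=88, v&0xFF=89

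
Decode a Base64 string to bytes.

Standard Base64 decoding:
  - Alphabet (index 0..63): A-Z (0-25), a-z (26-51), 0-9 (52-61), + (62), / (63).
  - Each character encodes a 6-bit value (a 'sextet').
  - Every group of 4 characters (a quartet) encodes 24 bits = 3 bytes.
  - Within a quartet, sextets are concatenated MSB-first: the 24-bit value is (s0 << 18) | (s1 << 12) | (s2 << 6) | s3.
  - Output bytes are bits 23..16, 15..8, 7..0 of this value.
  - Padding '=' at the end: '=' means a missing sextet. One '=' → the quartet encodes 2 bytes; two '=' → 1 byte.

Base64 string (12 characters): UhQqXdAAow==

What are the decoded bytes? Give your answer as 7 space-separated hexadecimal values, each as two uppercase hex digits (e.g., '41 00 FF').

After char 0 ('U'=20): chars_in_quartet=1 acc=0x14 bytes_emitted=0
After char 1 ('h'=33): chars_in_quartet=2 acc=0x521 bytes_emitted=0
After char 2 ('Q'=16): chars_in_quartet=3 acc=0x14850 bytes_emitted=0
After char 3 ('q'=42): chars_in_quartet=4 acc=0x52142A -> emit 52 14 2A, reset; bytes_emitted=3
After char 4 ('X'=23): chars_in_quartet=1 acc=0x17 bytes_emitted=3
After char 5 ('d'=29): chars_in_quartet=2 acc=0x5DD bytes_emitted=3
After char 6 ('A'=0): chars_in_quartet=3 acc=0x17740 bytes_emitted=3
After char 7 ('A'=0): chars_in_quartet=4 acc=0x5DD000 -> emit 5D D0 00, reset; bytes_emitted=6
After char 8 ('o'=40): chars_in_quartet=1 acc=0x28 bytes_emitted=6
After char 9 ('w'=48): chars_in_quartet=2 acc=0xA30 bytes_emitted=6
Padding '==': partial quartet acc=0xA30 -> emit A3; bytes_emitted=7

Answer: 52 14 2A 5D D0 00 A3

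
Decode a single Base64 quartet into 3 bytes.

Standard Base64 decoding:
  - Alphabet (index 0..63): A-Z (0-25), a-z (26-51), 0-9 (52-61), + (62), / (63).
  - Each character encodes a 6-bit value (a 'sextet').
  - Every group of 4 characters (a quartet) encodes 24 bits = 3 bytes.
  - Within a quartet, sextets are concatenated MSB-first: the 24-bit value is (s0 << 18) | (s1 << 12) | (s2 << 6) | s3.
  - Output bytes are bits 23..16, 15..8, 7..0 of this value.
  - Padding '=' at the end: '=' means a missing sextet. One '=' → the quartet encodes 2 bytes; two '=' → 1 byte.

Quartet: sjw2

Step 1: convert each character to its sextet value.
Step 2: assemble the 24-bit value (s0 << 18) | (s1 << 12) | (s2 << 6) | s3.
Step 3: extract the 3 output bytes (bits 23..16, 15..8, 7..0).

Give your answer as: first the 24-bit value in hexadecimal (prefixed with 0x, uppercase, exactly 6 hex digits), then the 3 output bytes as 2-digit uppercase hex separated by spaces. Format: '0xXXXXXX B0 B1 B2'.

Answer: 0xB23C36 B2 3C 36

Derivation:
Sextets: s=44, j=35, w=48, 2=54
24-bit: (44<<18) | (35<<12) | (48<<6) | 54
      = 0xB00000 | 0x023000 | 0x000C00 | 0x000036
      = 0xB23C36
Bytes: (v>>16)&0xFF=B2, (v>>8)&0xFF=3C, v&0xFF=36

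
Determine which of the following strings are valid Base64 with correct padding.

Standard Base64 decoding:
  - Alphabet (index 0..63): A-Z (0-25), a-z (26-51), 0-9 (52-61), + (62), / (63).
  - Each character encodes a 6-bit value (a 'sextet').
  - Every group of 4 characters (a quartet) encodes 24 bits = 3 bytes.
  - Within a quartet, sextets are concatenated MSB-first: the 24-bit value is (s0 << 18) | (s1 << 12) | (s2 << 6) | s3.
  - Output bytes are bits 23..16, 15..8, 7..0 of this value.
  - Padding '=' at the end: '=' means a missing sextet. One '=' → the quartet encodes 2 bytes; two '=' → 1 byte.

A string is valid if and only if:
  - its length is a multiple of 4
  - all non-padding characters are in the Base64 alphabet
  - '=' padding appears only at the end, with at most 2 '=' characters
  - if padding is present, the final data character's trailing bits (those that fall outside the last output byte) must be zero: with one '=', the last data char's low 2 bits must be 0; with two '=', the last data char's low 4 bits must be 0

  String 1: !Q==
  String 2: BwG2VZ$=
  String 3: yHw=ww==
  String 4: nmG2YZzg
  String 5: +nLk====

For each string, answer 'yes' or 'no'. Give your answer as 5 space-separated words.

Answer: no no no yes no

Derivation:
String 1: '!Q==' → invalid (bad char(s): ['!'])
String 2: 'BwG2VZ$=' → invalid (bad char(s): ['$'])
String 3: 'yHw=ww==' → invalid (bad char(s): ['=']; '=' in middle)
String 4: 'nmG2YZzg' → valid
String 5: '+nLk====' → invalid (4 pad chars (max 2))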